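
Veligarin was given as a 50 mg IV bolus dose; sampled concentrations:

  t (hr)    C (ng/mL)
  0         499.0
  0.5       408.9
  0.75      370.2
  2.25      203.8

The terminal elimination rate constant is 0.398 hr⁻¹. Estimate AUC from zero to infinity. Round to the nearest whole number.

AUC = 1267 ng/mL·hr

Trapezoidal AUC_0→2.25:
  [0→0.5]: (499.0+408.9)/2 × 0.5 = 226.975
  [0.5→0.75]: (408.9+370.2)/2 × 0.25 = 97.3875
  [0.75→2.25]: (370.2+203.8)/2 × 1.5 = 430.5
  Sum = 754.8625 ng/mL·hr
Extrapolated tail: C_last / k_e = 203.8 / 0.398 = 512.060
AUC_0→∞ = 754.8625 + 512.060 = 1266.9225 ng/mL·hr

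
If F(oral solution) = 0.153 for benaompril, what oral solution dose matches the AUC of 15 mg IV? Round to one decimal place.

D_oral = 98.0 mg

For equal systemic exposure: F × D_ev = D_iv
D_ev = D_iv / F = 15 / 0.153 = 98.0392 mg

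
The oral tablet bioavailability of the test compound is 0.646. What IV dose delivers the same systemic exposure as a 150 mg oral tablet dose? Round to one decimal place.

D_iv = 96.9 mg

Systemic exposure from an extravascular dose = F × D_ev, so the equivalent IV dose is F × D_ev.
D_iv = F × D_ev = 0.646 × 150 = 96.9 mg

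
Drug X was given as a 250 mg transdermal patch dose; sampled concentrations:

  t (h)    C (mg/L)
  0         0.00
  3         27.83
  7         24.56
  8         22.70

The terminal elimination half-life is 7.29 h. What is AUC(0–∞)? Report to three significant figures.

Trapezoidal AUC_0→8:
  [0→3]: (0.00+27.83)/2 × 3 = 41.745
  [3→7]: (27.83+24.56)/2 × 4 = 104.78
  [7→8]: (24.56+22.70)/2 × 1 = 23.63
  Sum = 170.155 mg/L·h
k_e = ln2 / t½ = 0.693147 / 7.29 = 0.0951 h^-1
Extrapolated tail: C_last / k_e = 22.70 / 0.0951 = 238.696
AUC_0→∞ = 170.155 + 238.696 = 408.851 mg/L·h

AUC = 409 mg/L·h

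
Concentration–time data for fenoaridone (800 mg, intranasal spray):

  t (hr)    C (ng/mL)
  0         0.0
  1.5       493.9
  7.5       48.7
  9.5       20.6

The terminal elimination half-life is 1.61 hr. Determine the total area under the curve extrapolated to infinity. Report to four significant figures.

Trapezoidal AUC_0→9.5:
  [0→1.5]: (0.0+493.9)/2 × 1.5 = 370.425
  [1.5→7.5]: (493.9+48.7)/2 × 6 = 1627.8
  [7.5→9.5]: (48.7+20.6)/2 × 2 = 69.3
  Sum = 2067.525 ng/mL·hr
k_e = ln2 / t½ = 0.693147 / 1.61 = 0.4305 hr^-1
Extrapolated tail: C_last / k_e = 20.6 / 0.4305 = 47.851
AUC_0→∞ = 2067.525 + 47.851 = 2115.376 ng/mL·hr

AUC = 2115 ng/mL·hr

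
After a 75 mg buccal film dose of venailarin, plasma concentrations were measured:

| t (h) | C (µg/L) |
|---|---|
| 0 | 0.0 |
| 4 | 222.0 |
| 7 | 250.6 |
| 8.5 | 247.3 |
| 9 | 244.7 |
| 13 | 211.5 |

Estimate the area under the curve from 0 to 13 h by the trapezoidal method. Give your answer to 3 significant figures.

Trapezoidal AUC_0→13:
  [0→4]: (0.0+222.0)/2 × 4 = 444.0
  [4→7]: (222.0+250.6)/2 × 3 = 708.9
  [7→8.5]: (250.6+247.3)/2 × 1.5 = 373.425
  [8.5→9]: (247.3+244.7)/2 × 0.5 = 123.0
  [9→13]: (244.7+211.5)/2 × 4 = 912.4
  Sum = 2561.725 µg/L·h

AUC = 2560 µg/L·h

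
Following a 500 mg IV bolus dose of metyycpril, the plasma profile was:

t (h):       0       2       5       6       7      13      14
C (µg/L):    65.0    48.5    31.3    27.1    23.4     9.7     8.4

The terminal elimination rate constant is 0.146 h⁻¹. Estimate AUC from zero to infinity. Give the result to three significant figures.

AUC = 454 µg/L·h

Trapezoidal AUC_0→14:
  [0→2]: (65.0+48.5)/2 × 2 = 113.5
  [2→5]: (48.5+31.3)/2 × 3 = 119.7
  [5→6]: (31.3+27.1)/2 × 1 = 29.2
  [6→7]: (27.1+23.4)/2 × 1 = 25.25
  [7→13]: (23.4+9.7)/2 × 6 = 99.3
  [13→14]: (9.7+8.4)/2 × 1 = 9.05
  Sum = 396.0 µg/L·h
Extrapolated tail: C_last / k_e = 8.4 / 0.146 = 57.534
AUC_0→∞ = 396.0 + 57.534 = 453.534 µg/L·h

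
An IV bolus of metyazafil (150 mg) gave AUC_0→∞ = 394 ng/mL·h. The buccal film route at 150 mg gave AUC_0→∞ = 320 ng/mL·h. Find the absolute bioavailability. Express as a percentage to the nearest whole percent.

F = (AUC_ev / D_ev) / (AUC_iv / D_iv)
  = (320/150) / (394/150)
  = 2.13333 / 2.62667 = 0.8122
  = 81.22%

F = 81%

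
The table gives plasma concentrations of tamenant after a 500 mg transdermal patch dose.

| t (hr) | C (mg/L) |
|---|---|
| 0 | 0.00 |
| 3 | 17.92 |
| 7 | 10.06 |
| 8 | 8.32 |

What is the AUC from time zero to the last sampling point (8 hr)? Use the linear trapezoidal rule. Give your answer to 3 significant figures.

Trapezoidal AUC_0→8:
  [0→3]: (0.00+17.92)/2 × 3 = 26.88
  [3→7]: (17.92+10.06)/2 × 4 = 55.96
  [7→8]: (10.06+8.32)/2 × 1 = 9.19
  Sum = 92.03 mg/L·hr

AUC = 92.0 mg/L·hr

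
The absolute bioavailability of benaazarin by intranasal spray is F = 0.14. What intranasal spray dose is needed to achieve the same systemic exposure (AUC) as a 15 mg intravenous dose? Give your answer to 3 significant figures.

D_intranasal = 107 mg

For equal systemic exposure: F × D_ev = D_iv
D_ev = D_iv / F = 15 / 0.14 = 107.143 mg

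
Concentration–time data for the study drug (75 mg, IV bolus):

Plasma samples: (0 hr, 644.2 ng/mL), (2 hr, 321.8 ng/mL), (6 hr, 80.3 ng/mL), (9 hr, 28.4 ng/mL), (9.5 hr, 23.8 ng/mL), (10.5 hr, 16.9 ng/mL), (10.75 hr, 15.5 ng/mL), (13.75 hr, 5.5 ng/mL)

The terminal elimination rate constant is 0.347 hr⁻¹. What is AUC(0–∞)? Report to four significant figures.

Trapezoidal AUC_0→13.75:
  [0→2]: (644.2+321.8)/2 × 2 = 966.0
  [2→6]: (321.8+80.3)/2 × 4 = 804.2
  [6→9]: (80.3+28.4)/2 × 3 = 163.05
  [9→9.5]: (28.4+23.8)/2 × 0.5 = 13.05
  [9.5→10.5]: (23.8+16.9)/2 × 1 = 20.35
  [10.5→10.75]: (16.9+15.5)/2 × 0.25 = 4.05
  [10.75→13.75]: (15.5+5.5)/2 × 3 = 31.5
  Sum = 2002.2 ng/mL·hr
Extrapolated tail: C_last / k_e = 5.5 / 0.347 = 15.850
AUC_0→∞ = 2002.2 + 15.850 = 2018.05 ng/mL·hr

AUC = 2018 ng/mL·hr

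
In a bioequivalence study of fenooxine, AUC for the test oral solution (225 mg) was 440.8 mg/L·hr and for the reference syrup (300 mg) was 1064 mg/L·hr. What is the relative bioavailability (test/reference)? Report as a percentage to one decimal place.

F_rel = (AUC_test/D_test) / (AUC_ref/D_ref)
      = (440.8/225) / (1064/300)
      = 1.95911 / 3.54667 = 0.5524 = 55.24%

F_rel = 55.2%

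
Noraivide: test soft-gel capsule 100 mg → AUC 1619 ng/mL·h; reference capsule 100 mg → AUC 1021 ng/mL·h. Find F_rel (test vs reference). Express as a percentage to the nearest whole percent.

F_rel = 159%

F_rel = (AUC_test/D_test) / (AUC_ref/D_ref)
      = (1619/100) / (1021/100)
      = 16.19 / 10.21 = 1.5857 = 158.57%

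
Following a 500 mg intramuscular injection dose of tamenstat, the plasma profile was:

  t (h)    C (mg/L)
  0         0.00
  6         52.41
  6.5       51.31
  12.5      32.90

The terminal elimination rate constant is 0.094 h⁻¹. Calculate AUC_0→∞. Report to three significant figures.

Trapezoidal AUC_0→12.5:
  [0→6]: (0.00+52.41)/2 × 6 = 157.23
  [6→6.5]: (52.41+51.31)/2 × 0.5 = 25.93
  [6.5→12.5]: (51.31+32.90)/2 × 6 = 252.63
  Sum = 435.79 mg/L·h
Extrapolated tail: C_last / k_e = 32.90 / 0.094 = 350.000
AUC_0→∞ = 435.79 + 350.000 = 785.79 mg/L·h

AUC = 786 mg/L·h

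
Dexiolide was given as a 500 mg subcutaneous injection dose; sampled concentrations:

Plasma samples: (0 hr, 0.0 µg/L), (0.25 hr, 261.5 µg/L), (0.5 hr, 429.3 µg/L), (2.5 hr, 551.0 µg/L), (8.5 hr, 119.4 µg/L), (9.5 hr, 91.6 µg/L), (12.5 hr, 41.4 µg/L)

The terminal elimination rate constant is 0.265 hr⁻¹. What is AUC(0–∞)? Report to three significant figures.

AUC = 3570 µg/L·hr

Trapezoidal AUC_0→12.5:
  [0→0.25]: (0.0+261.5)/2 × 0.25 = 32.6875
  [0.25→0.5]: (261.5+429.3)/2 × 0.25 = 86.35
  [0.5→2.5]: (429.3+551.0)/2 × 2 = 980.3
  [2.5→8.5]: (551.0+119.4)/2 × 6 = 2011.2
  [8.5→9.5]: (119.4+91.6)/2 × 1 = 105.5
  [9.5→12.5]: (91.6+41.4)/2 × 3 = 199.5
  Sum = 3415.5375 µg/L·hr
Extrapolated tail: C_last / k_e = 41.4 / 0.265 = 156.226
AUC_0→∞ = 3415.5375 + 156.226 = 3571.7635 µg/L·hr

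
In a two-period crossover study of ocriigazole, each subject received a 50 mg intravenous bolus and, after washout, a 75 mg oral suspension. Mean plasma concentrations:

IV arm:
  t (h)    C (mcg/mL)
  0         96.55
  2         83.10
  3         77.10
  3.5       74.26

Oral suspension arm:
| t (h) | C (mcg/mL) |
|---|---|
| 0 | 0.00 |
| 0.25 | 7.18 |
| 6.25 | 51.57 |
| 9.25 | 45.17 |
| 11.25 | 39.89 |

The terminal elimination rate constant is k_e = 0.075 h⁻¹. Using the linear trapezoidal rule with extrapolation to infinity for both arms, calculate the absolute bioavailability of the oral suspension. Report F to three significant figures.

Trapezoidal AUC_0→3.5 (IV):
  [0→2]: (96.55+83.10)/2 × 2 = 179.65
  [2→3]: (83.10+77.10)/2 × 1 = 80.1
  [3→3.5]: (77.10+74.26)/2 × 0.5 = 37.84
  Sum = 297.59 mcg/mL·h
IV tail: 74.26/0.075 = 990.133; AUC_iv,0→∞ = 297.59 + 990.133 = 1287.723 mcg/mL·h
Trapezoidal AUC_0→11.25 (oral suspension):
  [0→0.25]: (0.00+7.18)/2 × 0.25 = 0.8975
  [0.25→6.25]: (7.18+51.57)/2 × 6 = 176.25
  [6.25→9.25]: (51.57+45.17)/2 × 3 = 145.11
  [9.25→11.25]: (45.17+39.89)/2 × 2 = 85.06
  Sum = 407.3175 mcg/mL·h
oral suspension tail: 39.89/0.075 = 531.867; AUC_ev,0→∞ = 407.3175 + 531.867 = 939.1845 mcg/mL·h
F = (AUC_ev/D_ev)/(AUC_iv/D_iv) = (939.1845/75)/(1287.723/50) = 12.52246/25.75446 = 0.4862

F = 0.486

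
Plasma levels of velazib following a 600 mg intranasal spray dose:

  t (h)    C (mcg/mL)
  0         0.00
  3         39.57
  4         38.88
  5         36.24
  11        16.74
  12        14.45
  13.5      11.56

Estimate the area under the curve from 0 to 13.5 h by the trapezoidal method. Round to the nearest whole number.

Trapezoidal AUC_0→13.5:
  [0→3]: (0.00+39.57)/2 × 3 = 59.355
  [3→4]: (39.57+38.88)/2 × 1 = 39.225
  [4→5]: (38.88+36.24)/2 × 1 = 37.56
  [5→11]: (36.24+16.74)/2 × 6 = 158.94
  [11→12]: (16.74+14.45)/2 × 1 = 15.595
  [12→13.5]: (14.45+11.56)/2 × 1.5 = 19.5075
  Sum = 330.1825 mcg/mL·h

AUC = 330 mcg/mL·h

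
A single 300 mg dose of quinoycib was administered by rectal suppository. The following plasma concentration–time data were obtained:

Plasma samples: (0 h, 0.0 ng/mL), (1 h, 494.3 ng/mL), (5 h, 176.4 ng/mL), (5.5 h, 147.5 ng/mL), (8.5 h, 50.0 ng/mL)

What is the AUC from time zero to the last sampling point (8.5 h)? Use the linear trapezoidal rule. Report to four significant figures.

AUC = 1966 ng/mL·h

Trapezoidal AUC_0→8.5:
  [0→1]: (0.0+494.3)/2 × 1 = 247.15
  [1→5]: (494.3+176.4)/2 × 4 = 1341.4
  [5→5.5]: (176.4+147.5)/2 × 0.5 = 80.975
  [5.5→8.5]: (147.5+50.0)/2 × 3 = 296.25
  Sum = 1965.775 ng/mL·h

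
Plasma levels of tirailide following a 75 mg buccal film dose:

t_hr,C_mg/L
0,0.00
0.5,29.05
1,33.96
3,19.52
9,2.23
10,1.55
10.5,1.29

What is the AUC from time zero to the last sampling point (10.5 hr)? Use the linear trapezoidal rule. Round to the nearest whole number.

Trapezoidal AUC_0→10.5:
  [0→0.5]: (0.00+29.05)/2 × 0.5 = 7.2625
  [0.5→1]: (29.05+33.96)/2 × 0.5 = 15.7525
  [1→3]: (33.96+19.52)/2 × 2 = 53.48
  [3→9]: (19.52+2.23)/2 × 6 = 65.25
  [9→10]: (2.23+1.55)/2 × 1 = 1.89
  [10→10.5]: (1.55+1.29)/2 × 0.5 = 0.71
  Sum = 144.345 mg/L·hr

AUC = 144 mg/L·hr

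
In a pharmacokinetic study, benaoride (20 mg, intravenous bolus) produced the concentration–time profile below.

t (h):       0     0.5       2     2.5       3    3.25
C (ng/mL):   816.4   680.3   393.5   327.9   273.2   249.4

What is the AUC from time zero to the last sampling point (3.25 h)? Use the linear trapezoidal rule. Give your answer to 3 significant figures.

AUC = 1580 ng/mL·h

Trapezoidal AUC_0→3.25:
  [0→0.5]: (816.4+680.3)/2 × 0.5 = 374.175
  [0.5→2]: (680.3+393.5)/2 × 1.5 = 805.35
  [2→2.5]: (393.5+327.9)/2 × 0.5 = 180.35
  [2.5→3]: (327.9+273.2)/2 × 0.5 = 150.275
  [3→3.25]: (273.2+249.4)/2 × 0.25 = 65.325
  Sum = 1575.475 ng/mL·h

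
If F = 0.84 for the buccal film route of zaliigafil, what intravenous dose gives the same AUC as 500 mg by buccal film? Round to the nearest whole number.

D_iv = 420 mg

Systemic exposure from an extravascular dose = F × D_ev, so the equivalent IV dose is F × D_ev.
D_iv = F × D_ev = 0.84 × 500 = 420 mg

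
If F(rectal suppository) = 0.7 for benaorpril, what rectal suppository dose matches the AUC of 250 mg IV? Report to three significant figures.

For equal systemic exposure: F × D_ev = D_iv
D_ev = D_iv / F = 250 / 0.7 = 357.143 mg

D_rectal = 357 mg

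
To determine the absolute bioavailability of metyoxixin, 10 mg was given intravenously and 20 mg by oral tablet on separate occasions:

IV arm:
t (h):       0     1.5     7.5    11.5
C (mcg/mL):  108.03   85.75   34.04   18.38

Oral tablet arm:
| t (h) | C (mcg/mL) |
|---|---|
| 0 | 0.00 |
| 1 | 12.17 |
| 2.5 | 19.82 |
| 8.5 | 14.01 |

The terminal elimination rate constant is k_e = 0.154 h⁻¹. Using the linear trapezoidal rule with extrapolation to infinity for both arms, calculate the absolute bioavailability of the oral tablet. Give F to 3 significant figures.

Trapezoidal AUC_0→11.5 (IV):
  [0→1.5]: (108.03+85.75)/2 × 1.5 = 145.335
  [1.5→7.5]: (85.75+34.04)/2 × 6 = 359.37
  [7.5→11.5]: (34.04+18.38)/2 × 4 = 104.84
  Sum = 609.545 mcg/mL·h
IV tail: 18.38/0.154 = 119.351; AUC_iv,0→∞ = 609.545 + 119.351 = 728.896 mcg/mL·h
Trapezoidal AUC_0→8.5 (oral tablet):
  [0→1]: (0.00+12.17)/2 × 1 = 6.085
  [1→2.5]: (12.17+19.82)/2 × 1.5 = 23.9925
  [2.5→8.5]: (19.82+14.01)/2 × 6 = 101.49
  Sum = 131.5675 mcg/mL·h
oral tablet tail: 14.01/0.154 = 90.974; AUC_ev,0→∞ = 131.5675 + 90.974 = 222.5415 mcg/mL·h
F = (AUC_ev/D_ev)/(AUC_iv/D_iv) = (222.5415/20)/(728.896/10) = 11.127075/72.8896 = 0.1527

F = 0.153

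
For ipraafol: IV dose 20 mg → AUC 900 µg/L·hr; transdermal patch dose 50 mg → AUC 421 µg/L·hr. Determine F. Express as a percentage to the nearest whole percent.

F = (AUC_ev / D_ev) / (AUC_iv / D_iv)
  = (421/50) / (900/20)
  = 8.42 / 45 = 0.1871
  = 18.71%

F = 19%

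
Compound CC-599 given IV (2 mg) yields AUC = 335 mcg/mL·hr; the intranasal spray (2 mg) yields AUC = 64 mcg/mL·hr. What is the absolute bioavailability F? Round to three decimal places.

F = (AUC_ev / D_ev) / (AUC_iv / D_iv)
  = (64/2) / (335/2)
  = 32 / 167.5 = 0.1910

F = 0.191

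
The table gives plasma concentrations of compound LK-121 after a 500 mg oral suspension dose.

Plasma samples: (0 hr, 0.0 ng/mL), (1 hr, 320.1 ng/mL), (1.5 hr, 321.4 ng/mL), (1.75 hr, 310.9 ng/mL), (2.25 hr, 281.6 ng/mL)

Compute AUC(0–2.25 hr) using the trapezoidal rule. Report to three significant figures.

Trapezoidal AUC_0→2.25:
  [0→1]: (0.0+320.1)/2 × 1 = 160.05
  [1→1.5]: (320.1+321.4)/2 × 0.5 = 160.375
  [1.5→1.75]: (321.4+310.9)/2 × 0.25 = 79.0375
  [1.75→2.25]: (310.9+281.6)/2 × 0.5 = 148.125
  Sum = 547.5875 ng/mL·hr

AUC = 548 ng/mL·hr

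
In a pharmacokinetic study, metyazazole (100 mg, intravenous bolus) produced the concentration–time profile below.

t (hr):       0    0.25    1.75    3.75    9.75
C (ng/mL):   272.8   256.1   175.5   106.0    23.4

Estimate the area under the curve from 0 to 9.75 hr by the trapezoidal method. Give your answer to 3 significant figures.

Trapezoidal AUC_0→9.75:
  [0→0.25]: (272.8+256.1)/2 × 0.25 = 66.1125
  [0.25→1.75]: (256.1+175.5)/2 × 1.5 = 323.7
  [1.75→3.75]: (175.5+106.0)/2 × 2 = 281.5
  [3.75→9.75]: (106.0+23.4)/2 × 6 = 388.2
  Sum = 1059.5125 ng/mL·hr

AUC = 1060 ng/mL·hr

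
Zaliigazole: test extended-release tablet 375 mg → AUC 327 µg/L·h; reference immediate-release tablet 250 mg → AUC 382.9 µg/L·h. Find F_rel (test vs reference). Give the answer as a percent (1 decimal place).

F_rel = 56.9%

F_rel = (AUC_test/D_test) / (AUC_ref/D_ref)
      = (327/375) / (382.9/250)
      = 0.872 / 1.5316 = 0.5693 = 56.93%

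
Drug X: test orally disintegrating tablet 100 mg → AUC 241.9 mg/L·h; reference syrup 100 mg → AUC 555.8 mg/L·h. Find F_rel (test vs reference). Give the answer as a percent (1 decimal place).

F_rel = (AUC_test/D_test) / (AUC_ref/D_ref)
      = (241.9/100) / (555.8/100)
      = 2.419 / 5.558 = 0.4352 = 43.52%

F_rel = 43.5%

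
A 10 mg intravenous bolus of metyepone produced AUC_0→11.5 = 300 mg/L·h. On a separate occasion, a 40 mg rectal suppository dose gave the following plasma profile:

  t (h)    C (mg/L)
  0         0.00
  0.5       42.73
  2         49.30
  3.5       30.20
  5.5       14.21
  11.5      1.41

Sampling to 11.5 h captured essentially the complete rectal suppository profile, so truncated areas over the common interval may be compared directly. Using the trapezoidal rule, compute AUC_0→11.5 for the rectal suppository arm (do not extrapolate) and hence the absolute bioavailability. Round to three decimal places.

F = 0.192

Trapezoidal AUC_0→11.5 (rectal suppository):
  [0→0.5]: (0.00+42.73)/2 × 0.5 = 10.6825
  [0.5→2]: (42.73+49.30)/2 × 1.5 = 69.0225
  [2→3.5]: (49.30+30.20)/2 × 1.5 = 59.625
  [3.5→5.5]: (30.20+14.21)/2 × 2 = 44.41
  [5.5→11.5]: (14.21+1.41)/2 × 6 = 46.86
  Sum = 230.6 mg/L·h
F = (AUC_ev/D_ev)/(AUC_iv/D_iv) = (230.6/40)/(300/10) = 5.765/30 = 0.1922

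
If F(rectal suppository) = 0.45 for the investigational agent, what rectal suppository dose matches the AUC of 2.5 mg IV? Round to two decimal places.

D_rectal = 5.56 mg

For equal systemic exposure: F × D_ev = D_iv
D_ev = D_iv / F = 2.5 / 0.45 = 5.55556 mg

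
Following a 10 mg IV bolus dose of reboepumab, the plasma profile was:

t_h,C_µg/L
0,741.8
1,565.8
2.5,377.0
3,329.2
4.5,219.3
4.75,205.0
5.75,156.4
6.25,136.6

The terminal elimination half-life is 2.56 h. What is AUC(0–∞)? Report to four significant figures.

AUC = 2760 µg/L·h

Trapezoidal AUC_0→6.25:
  [0→1]: (741.8+565.8)/2 × 1 = 653.8
  [1→2.5]: (565.8+377.0)/2 × 1.5 = 707.1
  [2.5→3]: (377.0+329.2)/2 × 0.5 = 176.55
  [3→4.5]: (329.2+219.3)/2 × 1.5 = 411.375
  [4.5→4.75]: (219.3+205.0)/2 × 0.25 = 53.0375
  [4.75→5.75]: (205.0+156.4)/2 × 1 = 180.7
  [5.75→6.25]: (156.4+136.6)/2 × 0.5 = 73.25
  Sum = 2255.8125 µg/L·h
k_e = ln2 / t½ = 0.693147 / 2.56 = 0.2708 h^-1
Extrapolated tail: C_last / k_e = 136.6 / 0.2708 = 504.431
AUC_0→∞ = 2255.8125 + 504.431 = 2760.2435 µg/L·h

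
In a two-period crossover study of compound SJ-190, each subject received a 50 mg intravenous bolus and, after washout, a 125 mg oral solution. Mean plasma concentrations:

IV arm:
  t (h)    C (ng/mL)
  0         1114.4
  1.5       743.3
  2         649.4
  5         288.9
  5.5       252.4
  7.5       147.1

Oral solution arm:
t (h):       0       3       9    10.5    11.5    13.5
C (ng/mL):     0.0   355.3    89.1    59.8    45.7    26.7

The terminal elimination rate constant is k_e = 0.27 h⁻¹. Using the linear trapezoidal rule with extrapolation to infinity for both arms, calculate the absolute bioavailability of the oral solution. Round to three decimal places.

Trapezoidal AUC_0→7.5 (IV):
  [0→1.5]: (1114.4+743.3)/2 × 1.5 = 1393.275
  [1.5→2]: (743.3+649.4)/2 × 0.5 = 348.175
  [2→5]: (649.4+288.9)/2 × 3 = 1407.45
  [5→5.5]: (288.9+252.4)/2 × 0.5 = 135.325
  [5.5→7.5]: (252.4+147.1)/2 × 2 = 399.5
  Sum = 3683.725 ng/mL·h
IV tail: 147.1/0.27 = 544.815; AUC_iv,0→∞ = 3683.725 + 544.815 = 4228.54 ng/mL·h
Trapezoidal AUC_0→13.5 (oral solution):
  [0→3]: (0.0+355.3)/2 × 3 = 532.95
  [3→9]: (355.3+89.1)/2 × 6 = 1333.2
  [9→10.5]: (89.1+59.8)/2 × 1.5 = 111.675
  [10.5→11.5]: (59.8+45.7)/2 × 1 = 52.75
  [11.5→13.5]: (45.7+26.7)/2 × 2 = 72.4
  Sum = 2102.975 ng/mL·h
oral solution tail: 26.7/0.27 = 98.889; AUC_ev,0→∞ = 2102.975 + 98.889 = 2201.864 ng/mL·h
F = (AUC_ev/D_ev)/(AUC_iv/D_iv) = (2201.864/125)/(4228.54/50) = 17.614912/84.5708 = 0.2083

F = 0.208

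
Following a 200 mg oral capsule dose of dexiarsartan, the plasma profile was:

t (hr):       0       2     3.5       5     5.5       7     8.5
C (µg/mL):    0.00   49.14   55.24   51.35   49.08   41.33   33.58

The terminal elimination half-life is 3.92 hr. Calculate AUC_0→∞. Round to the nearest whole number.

Trapezoidal AUC_0→8.5:
  [0→2]: (0.00+49.14)/2 × 2 = 49.14
  [2→3.5]: (49.14+55.24)/2 × 1.5 = 78.285
  [3.5→5]: (55.24+51.35)/2 × 1.5 = 79.9425
  [5→5.5]: (51.35+49.08)/2 × 0.5 = 25.1075
  [5.5→7]: (49.08+41.33)/2 × 1.5 = 67.8075
  [7→8.5]: (41.33+33.58)/2 × 1.5 = 56.1825
  Sum = 356.465 µg/mL·hr
k_e = ln2 / t½ = 0.693147 / 3.92 = 0.1768 hr^-1
Extrapolated tail: C_last / k_e = 33.58 / 0.1768 = 189.932
AUC_0→∞ = 356.465 + 189.932 = 546.397 µg/mL·hr

AUC = 546 µg/mL·hr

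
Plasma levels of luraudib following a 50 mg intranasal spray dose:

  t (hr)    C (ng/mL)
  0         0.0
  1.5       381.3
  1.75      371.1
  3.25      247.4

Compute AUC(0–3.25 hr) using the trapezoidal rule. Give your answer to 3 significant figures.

Trapezoidal AUC_0→3.25:
  [0→1.5]: (0.0+381.3)/2 × 1.5 = 285.975
  [1.5→1.75]: (381.3+371.1)/2 × 0.25 = 94.05
  [1.75→3.25]: (371.1+247.4)/2 × 1.5 = 463.875
  Sum = 843.9 ng/mL·hr

AUC = 844 ng/mL·hr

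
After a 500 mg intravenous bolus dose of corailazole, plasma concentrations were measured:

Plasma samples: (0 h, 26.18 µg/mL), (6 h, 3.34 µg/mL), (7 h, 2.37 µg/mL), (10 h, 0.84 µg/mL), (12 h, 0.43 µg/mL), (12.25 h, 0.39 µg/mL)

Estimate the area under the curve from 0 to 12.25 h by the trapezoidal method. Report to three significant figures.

Trapezoidal AUC_0→12.25:
  [0→6]: (26.18+3.34)/2 × 6 = 88.56
  [6→7]: (3.34+2.37)/2 × 1 = 2.855
  [7→10]: (2.37+0.84)/2 × 3 = 4.815
  [10→12]: (0.84+0.43)/2 × 2 = 1.27
  [12→12.25]: (0.43+0.39)/2 × 0.25 = 0.1025
  Sum = 97.6025 µg/mL·h

AUC = 97.6 µg/mL·h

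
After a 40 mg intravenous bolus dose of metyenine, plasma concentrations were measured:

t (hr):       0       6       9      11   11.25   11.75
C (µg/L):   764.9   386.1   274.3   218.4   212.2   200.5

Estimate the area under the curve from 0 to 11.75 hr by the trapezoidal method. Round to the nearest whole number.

Trapezoidal AUC_0→11.75:
  [0→6]: (764.9+386.1)/2 × 6 = 3453.0
  [6→9]: (386.1+274.3)/2 × 3 = 990.6
  [9→11]: (274.3+218.4)/2 × 2 = 492.7
  [11→11.25]: (218.4+212.2)/2 × 0.25 = 53.825
  [11.25→11.75]: (212.2+200.5)/2 × 0.5 = 103.175
  Sum = 5093.3 µg/L·hr

AUC = 5093 µg/L·hr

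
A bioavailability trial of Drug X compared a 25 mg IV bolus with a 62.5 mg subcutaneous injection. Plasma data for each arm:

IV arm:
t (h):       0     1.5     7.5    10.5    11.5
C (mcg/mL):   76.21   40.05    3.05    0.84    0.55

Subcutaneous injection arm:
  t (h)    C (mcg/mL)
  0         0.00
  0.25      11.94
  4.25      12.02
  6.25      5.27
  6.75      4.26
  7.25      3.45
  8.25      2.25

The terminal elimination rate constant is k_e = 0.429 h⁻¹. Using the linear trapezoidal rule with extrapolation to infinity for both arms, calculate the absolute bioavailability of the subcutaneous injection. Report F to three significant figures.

Trapezoidal AUC_0→11.5 (IV):
  [0→1.5]: (76.21+40.05)/2 × 1.5 = 87.195
  [1.5→7.5]: (40.05+3.05)/2 × 6 = 129.3
  [7.5→10.5]: (3.05+0.84)/2 × 3 = 5.835
  [10.5→11.5]: (0.84+0.55)/2 × 1 = 0.695
  Sum = 223.025 mcg/mL·h
IV tail: 0.55/0.429 = 1.282; AUC_iv,0→∞ = 223.025 + 1.282 = 224.307 mcg/mL·h
Trapezoidal AUC_0→8.25 (subcutaneous injection):
  [0→0.25]: (0.00+11.94)/2 × 0.25 = 1.4925
  [0.25→4.25]: (11.94+12.02)/2 × 4 = 47.92
  [4.25→6.25]: (12.02+5.27)/2 × 2 = 17.29
  [6.25→6.75]: (5.27+4.26)/2 × 0.5 = 2.3825
  [6.75→7.25]: (4.26+3.45)/2 × 0.5 = 1.9275
  [7.25→8.25]: (3.45+2.25)/2 × 1 = 2.85
  Sum = 73.8625 mcg/mL·h
subcutaneous injection tail: 2.25/0.429 = 5.245; AUC_ev,0→∞ = 73.8625 + 5.245 = 79.1075 mcg/mL·h
F = (AUC_ev/D_ev)/(AUC_iv/D_iv) = (79.1075/62.5)/(224.307/25) = 1.26572/8.97228 = 0.1411

F = 0.141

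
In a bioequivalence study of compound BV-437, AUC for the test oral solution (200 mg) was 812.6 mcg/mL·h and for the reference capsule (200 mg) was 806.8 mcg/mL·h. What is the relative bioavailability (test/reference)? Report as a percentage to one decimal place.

F_rel = (AUC_test/D_test) / (AUC_ref/D_ref)
      = (812.6/200) / (806.8/200)
      = 4.063 / 4.034 = 1.0072 = 100.72%

F_rel = 100.7%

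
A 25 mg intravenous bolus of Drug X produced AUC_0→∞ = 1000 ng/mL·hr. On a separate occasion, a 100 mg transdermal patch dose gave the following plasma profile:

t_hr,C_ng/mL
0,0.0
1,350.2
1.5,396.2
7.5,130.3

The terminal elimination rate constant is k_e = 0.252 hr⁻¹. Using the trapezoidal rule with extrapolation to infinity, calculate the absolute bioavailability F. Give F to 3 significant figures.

F = 0.615

Trapezoidal AUC_0→7.5 (transdermal patch):
  [0→1]: (0.0+350.2)/2 × 1 = 175.1
  [1→1.5]: (350.2+396.2)/2 × 0.5 = 186.6
  [1.5→7.5]: (396.2+130.3)/2 × 6 = 1579.5
  Sum = 1941.2 ng/mL·hr
Tail: C_last/k_e = 130.3/0.252 = 517.063
AUC_0→∞ (transdermal patch) = 1941.2 + 517.063 = 2458.263 ng/mL·hr
F = (AUC_ev/D_ev)/(AUC_iv/D_iv) = (2458.263/100)/(1000/25) = 24.58263/40 = 0.6146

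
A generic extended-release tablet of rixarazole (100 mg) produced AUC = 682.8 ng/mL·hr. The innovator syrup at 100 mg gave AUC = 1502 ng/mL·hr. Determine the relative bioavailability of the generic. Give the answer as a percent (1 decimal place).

F_rel = 45.5%

F_rel = (AUC_test/D_test) / (AUC_ref/D_ref)
      = (682.8/100) / (1502/100)
      = 6.828 / 15.02 = 0.4546 = 45.46%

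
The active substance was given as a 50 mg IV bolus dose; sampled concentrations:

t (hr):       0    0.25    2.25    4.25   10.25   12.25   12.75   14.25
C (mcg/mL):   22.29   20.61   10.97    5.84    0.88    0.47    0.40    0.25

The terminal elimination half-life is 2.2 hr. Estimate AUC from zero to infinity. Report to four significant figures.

AUC = 76.76 mcg/mL·hr

Trapezoidal AUC_0→14.25:
  [0→0.25]: (22.29+20.61)/2 × 0.25 = 5.3625
  [0.25→2.25]: (20.61+10.97)/2 × 2 = 31.58
  [2.25→4.25]: (10.97+5.84)/2 × 2 = 16.81
  [4.25→10.25]: (5.84+0.88)/2 × 6 = 20.16
  [10.25→12.25]: (0.88+0.47)/2 × 2 = 1.35
  [12.25→12.75]: (0.47+0.40)/2 × 0.5 = 0.2175
  [12.75→14.25]: (0.40+0.25)/2 × 1.5 = 0.4875
  Sum = 75.9675 mcg/mL·hr
k_e = ln2 / t½ = 0.693147 / 2.2 = 0.3151 hr^-1
Extrapolated tail: C_last / k_e = 0.25 / 0.3151 = 0.793
AUC_0→∞ = 75.9675 + 0.793 = 76.7605 mcg/mL·hr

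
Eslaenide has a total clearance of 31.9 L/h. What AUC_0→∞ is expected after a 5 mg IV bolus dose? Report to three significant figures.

AUC_0→∞ = Dose_iv / CL
        = 5 / 31.9 = 0.15674 mg/L·h

AUC = 0.157 mg/L·h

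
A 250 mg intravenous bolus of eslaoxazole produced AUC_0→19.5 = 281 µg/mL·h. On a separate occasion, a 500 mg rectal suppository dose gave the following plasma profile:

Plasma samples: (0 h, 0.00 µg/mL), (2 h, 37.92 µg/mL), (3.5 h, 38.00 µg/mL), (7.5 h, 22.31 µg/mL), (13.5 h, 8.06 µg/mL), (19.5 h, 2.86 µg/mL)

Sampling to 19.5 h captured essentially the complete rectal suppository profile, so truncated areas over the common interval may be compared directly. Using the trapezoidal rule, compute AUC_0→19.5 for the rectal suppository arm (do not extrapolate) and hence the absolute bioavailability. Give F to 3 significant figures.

Trapezoidal AUC_0→19.5 (rectal suppository):
  [0→2]: (0.00+37.92)/2 × 2 = 37.92
  [2→3.5]: (37.92+38.00)/2 × 1.5 = 56.94
  [3.5→7.5]: (38.00+22.31)/2 × 4 = 120.62
  [7.5→13.5]: (22.31+8.06)/2 × 6 = 91.11
  [13.5→19.5]: (8.06+2.86)/2 × 6 = 32.76
  Sum = 339.35 µg/mL·h
F = (AUC_ev/D_ev)/(AUC_iv/D_iv) = (339.35/500)/(281/250) = 0.6787/1.124 = 0.6038

F = 0.604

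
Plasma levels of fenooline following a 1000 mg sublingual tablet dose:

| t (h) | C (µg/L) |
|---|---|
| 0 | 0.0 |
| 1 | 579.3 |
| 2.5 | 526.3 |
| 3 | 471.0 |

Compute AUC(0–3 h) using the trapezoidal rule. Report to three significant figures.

Trapezoidal AUC_0→3:
  [0→1]: (0.0+579.3)/2 × 1 = 289.65
  [1→2.5]: (579.3+526.3)/2 × 1.5 = 829.2
  [2.5→3]: (526.3+471.0)/2 × 0.5 = 249.325
  Sum = 1368.175 µg/L·h

AUC = 1370 µg/L·h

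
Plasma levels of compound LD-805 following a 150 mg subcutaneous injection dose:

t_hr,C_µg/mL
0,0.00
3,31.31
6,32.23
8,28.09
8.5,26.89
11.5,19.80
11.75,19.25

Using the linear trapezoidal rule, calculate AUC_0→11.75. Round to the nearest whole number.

Trapezoidal AUC_0→11.75:
  [0→3]: (0.00+31.31)/2 × 3 = 46.965
  [3→6]: (31.31+32.23)/2 × 3 = 95.31
  [6→8]: (32.23+28.09)/2 × 2 = 60.32
  [8→8.5]: (28.09+26.89)/2 × 0.5 = 13.745
  [8.5→11.5]: (26.89+19.80)/2 × 3 = 70.035
  [11.5→11.75]: (19.80+19.25)/2 × 0.25 = 4.88125
  Sum = 291.25625 µg/mL·hr

AUC = 291 µg/mL·hr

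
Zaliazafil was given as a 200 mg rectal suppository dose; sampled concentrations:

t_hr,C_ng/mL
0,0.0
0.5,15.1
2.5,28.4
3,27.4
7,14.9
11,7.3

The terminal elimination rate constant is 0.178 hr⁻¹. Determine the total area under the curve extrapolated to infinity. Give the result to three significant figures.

Trapezoidal AUC_0→11:
  [0→0.5]: (0.0+15.1)/2 × 0.5 = 3.775
  [0.5→2.5]: (15.1+28.4)/2 × 2 = 43.5
  [2.5→3]: (28.4+27.4)/2 × 0.5 = 13.95
  [3→7]: (27.4+14.9)/2 × 4 = 84.6
  [7→11]: (14.9+7.3)/2 × 4 = 44.4
  Sum = 190.225 ng/mL·hr
Extrapolated tail: C_last / k_e = 7.3 / 0.178 = 41.011
AUC_0→∞ = 190.225 + 41.011 = 231.236 ng/mL·hr

AUC = 231 ng/mL·hr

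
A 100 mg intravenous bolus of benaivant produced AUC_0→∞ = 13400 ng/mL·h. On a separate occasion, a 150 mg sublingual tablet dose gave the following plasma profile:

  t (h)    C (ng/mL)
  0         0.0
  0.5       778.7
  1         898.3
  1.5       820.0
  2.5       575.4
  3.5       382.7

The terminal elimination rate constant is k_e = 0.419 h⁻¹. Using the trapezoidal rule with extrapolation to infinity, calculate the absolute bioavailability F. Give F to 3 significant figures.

F = 0.156

Trapezoidal AUC_0→3.5 (sublingual tablet):
  [0→0.5]: (0.0+778.7)/2 × 0.5 = 194.675
  [0.5→1]: (778.7+898.3)/2 × 0.5 = 419.25
  [1→1.5]: (898.3+820.0)/2 × 0.5 = 429.575
  [1.5→2.5]: (820.0+575.4)/2 × 1 = 697.7
  [2.5→3.5]: (575.4+382.7)/2 × 1 = 479.05
  Sum = 2220.25 ng/mL·h
Tail: C_last/k_e = 382.7/0.419 = 913.365
AUC_0→∞ (sublingual tablet) = 2220.25 + 913.365 = 3133.615 ng/mL·h
F = (AUC_ev/D_ev)/(AUC_iv/D_iv) = (3133.615/150)/(13400/100) = 20.8908/134 = 0.1559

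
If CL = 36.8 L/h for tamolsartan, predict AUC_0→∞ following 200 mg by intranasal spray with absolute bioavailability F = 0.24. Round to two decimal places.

AUC_0→∞ = F × Dose / CL
        = 0.24 × 200 / 36.8 = 1.30435 mg/L·h

AUC = 1.30 mg/L·h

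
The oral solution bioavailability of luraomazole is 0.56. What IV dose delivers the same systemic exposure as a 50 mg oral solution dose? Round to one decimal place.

Systemic exposure from an extravascular dose = F × D_ev, so the equivalent IV dose is F × D_ev.
D_iv = F × D_ev = 0.56 × 50 = 28 mg

D_iv = 28.0 mg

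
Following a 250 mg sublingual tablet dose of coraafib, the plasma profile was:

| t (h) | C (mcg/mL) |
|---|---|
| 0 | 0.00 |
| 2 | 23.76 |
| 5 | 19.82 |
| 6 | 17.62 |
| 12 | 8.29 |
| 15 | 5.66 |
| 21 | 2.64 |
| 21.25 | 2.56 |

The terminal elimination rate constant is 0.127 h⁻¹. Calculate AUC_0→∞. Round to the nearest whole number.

AUC = 252 mcg/mL·h

Trapezoidal AUC_0→21.25:
  [0→2]: (0.00+23.76)/2 × 2 = 23.76
  [2→5]: (23.76+19.82)/2 × 3 = 65.37
  [5→6]: (19.82+17.62)/2 × 1 = 18.72
  [6→12]: (17.62+8.29)/2 × 6 = 77.73
  [12→15]: (8.29+5.66)/2 × 3 = 20.925
  [15→21]: (5.66+2.64)/2 × 6 = 24.9
  [21→21.25]: (2.64+2.56)/2 × 0.25 = 0.65
  Sum = 232.055 mcg/mL·h
Extrapolated tail: C_last / k_e = 2.56 / 0.127 = 20.157
AUC_0→∞ = 232.055 + 20.157 = 252.212 mcg/mL·h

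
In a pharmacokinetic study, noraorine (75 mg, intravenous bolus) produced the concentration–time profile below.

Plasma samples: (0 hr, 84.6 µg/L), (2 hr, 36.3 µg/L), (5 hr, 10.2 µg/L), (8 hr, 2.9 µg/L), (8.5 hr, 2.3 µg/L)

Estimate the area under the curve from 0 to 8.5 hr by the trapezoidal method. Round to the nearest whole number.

AUC = 212 µg/L·hr

Trapezoidal AUC_0→8.5:
  [0→2]: (84.6+36.3)/2 × 2 = 120.9
  [2→5]: (36.3+10.2)/2 × 3 = 69.75
  [5→8]: (10.2+2.9)/2 × 3 = 19.65
  [8→8.5]: (2.9+2.3)/2 × 0.5 = 1.3
  Sum = 211.6 µg/L·hr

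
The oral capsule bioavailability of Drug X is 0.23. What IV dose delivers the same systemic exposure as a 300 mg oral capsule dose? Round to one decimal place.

Systemic exposure from an extravascular dose = F × D_ev, so the equivalent IV dose is F × D_ev.
D_iv = F × D_ev = 0.23 × 300 = 69 mg

D_iv = 69.0 mg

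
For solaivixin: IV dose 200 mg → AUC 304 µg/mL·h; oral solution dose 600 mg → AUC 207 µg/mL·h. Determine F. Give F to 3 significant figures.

F = (AUC_ev / D_ev) / (AUC_iv / D_iv)
  = (207/600) / (304/200)
  = 0.345 / 1.52 = 0.2270

F = 0.227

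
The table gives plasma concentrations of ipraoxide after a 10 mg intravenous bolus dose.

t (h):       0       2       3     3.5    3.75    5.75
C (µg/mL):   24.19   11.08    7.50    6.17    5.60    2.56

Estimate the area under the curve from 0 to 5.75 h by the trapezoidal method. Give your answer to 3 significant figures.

Trapezoidal AUC_0→5.75:
  [0→2]: (24.19+11.08)/2 × 2 = 35.27
  [2→3]: (11.08+7.50)/2 × 1 = 9.29
  [3→3.5]: (7.50+6.17)/2 × 0.5 = 3.4175
  [3.5→3.75]: (6.17+5.60)/2 × 0.25 = 1.47125
  [3.75→5.75]: (5.60+2.56)/2 × 2 = 8.16
  Sum = 57.60875 µg/mL·h

AUC = 57.6 µg/mL·h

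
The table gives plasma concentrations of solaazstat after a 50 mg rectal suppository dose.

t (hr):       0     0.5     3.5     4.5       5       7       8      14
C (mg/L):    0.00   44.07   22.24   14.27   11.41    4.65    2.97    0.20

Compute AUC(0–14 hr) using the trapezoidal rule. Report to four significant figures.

AUC = 164.5 mg/L·hr

Trapezoidal AUC_0→14:
  [0→0.5]: (0.00+44.07)/2 × 0.5 = 11.0175
  [0.5→3.5]: (44.07+22.24)/2 × 3 = 99.465
  [3.5→4.5]: (22.24+14.27)/2 × 1 = 18.255
  [4.5→5]: (14.27+11.41)/2 × 0.5 = 6.42
  [5→7]: (11.41+4.65)/2 × 2 = 16.06
  [7→8]: (4.65+2.97)/2 × 1 = 3.81
  [8→14]: (2.97+0.20)/2 × 6 = 9.51
  Sum = 164.5375 mg/L·hr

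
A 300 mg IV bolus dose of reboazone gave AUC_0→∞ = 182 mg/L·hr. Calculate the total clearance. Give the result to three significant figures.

CL = 1.65 L/hr

CL = Dose_iv / AUC_0→∞
   = 300 / 182 = 1.64835 L/hr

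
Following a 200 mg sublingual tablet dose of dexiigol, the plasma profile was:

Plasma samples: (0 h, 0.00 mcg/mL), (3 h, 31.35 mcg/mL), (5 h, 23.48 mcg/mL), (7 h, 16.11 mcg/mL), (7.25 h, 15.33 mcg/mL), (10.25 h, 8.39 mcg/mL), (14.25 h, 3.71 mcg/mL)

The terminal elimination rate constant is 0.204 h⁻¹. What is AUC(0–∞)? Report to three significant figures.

Trapezoidal AUC_0→14.25:
  [0→3]: (0.00+31.35)/2 × 3 = 47.025
  [3→5]: (31.35+23.48)/2 × 2 = 54.83
  [5→7]: (23.48+16.11)/2 × 2 = 39.59
  [7→7.25]: (16.11+15.33)/2 × 0.25 = 3.93
  [7.25→10.25]: (15.33+8.39)/2 × 3 = 35.58
  [10.25→14.25]: (8.39+3.71)/2 × 4 = 24.2
  Sum = 205.155 mcg/mL·h
Extrapolated tail: C_last / k_e = 3.71 / 0.204 = 18.186
AUC_0→∞ = 205.155 + 18.186 = 223.341 mcg/mL·h

AUC = 223 mcg/mL·h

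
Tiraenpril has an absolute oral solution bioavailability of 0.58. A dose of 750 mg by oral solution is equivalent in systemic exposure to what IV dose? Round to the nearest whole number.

D_iv = 435 mg

Systemic exposure from an extravascular dose = F × D_ev, so the equivalent IV dose is F × D_ev.
D_iv = F × D_ev = 0.58 × 750 = 435 mg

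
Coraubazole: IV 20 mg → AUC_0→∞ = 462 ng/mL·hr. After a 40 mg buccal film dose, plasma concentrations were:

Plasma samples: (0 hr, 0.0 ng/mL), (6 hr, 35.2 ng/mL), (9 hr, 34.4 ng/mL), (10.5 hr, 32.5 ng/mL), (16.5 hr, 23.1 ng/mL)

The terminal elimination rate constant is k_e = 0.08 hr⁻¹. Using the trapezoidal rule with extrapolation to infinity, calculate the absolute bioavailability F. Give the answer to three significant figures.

Trapezoidal AUC_0→16.5 (buccal film):
  [0→6]: (0.0+35.2)/2 × 6 = 105.6
  [6→9]: (35.2+34.4)/2 × 3 = 104.4
  [9→10.5]: (34.4+32.5)/2 × 1.5 = 50.175
  [10.5→16.5]: (32.5+23.1)/2 × 6 = 166.8
  Sum = 426.975 ng/mL·hr
Tail: C_last/k_e = 23.1/0.08 = 288.750
AUC_0→∞ (buccal film) = 426.975 + 288.750 = 715.725 ng/mL·hr
F = (AUC_ev/D_ev)/(AUC_iv/D_iv) = (715.725/40)/(462/20) = 17.893125/23.1 = 0.7746

F = 0.775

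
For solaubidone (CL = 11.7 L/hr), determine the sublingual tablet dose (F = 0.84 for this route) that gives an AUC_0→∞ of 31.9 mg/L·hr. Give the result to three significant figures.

Dose = CL × AUC_0→∞ / F
     = 11.7 × 31.9 / 0.84 = 444.321 mg

Dose = 444 mg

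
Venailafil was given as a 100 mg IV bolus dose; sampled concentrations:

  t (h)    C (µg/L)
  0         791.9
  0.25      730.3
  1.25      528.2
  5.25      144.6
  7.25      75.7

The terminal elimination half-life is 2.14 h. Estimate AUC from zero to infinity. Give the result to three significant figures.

AUC = 2620 µg/L·h

Trapezoidal AUC_0→7.25:
  [0→0.25]: (791.9+730.3)/2 × 0.25 = 190.275
  [0.25→1.25]: (730.3+528.2)/2 × 1 = 629.25
  [1.25→5.25]: (528.2+144.6)/2 × 4 = 1345.6
  [5.25→7.25]: (144.6+75.7)/2 × 2 = 220.3
  Sum = 2385.425 µg/L·h
k_e = ln2 / t½ = 0.693147 / 2.14 = 0.3239 h^-1
Extrapolated tail: C_last / k_e = 75.7 / 0.3239 = 233.714
AUC_0→∞ = 2385.425 + 233.714 = 2619.139 µg/L·h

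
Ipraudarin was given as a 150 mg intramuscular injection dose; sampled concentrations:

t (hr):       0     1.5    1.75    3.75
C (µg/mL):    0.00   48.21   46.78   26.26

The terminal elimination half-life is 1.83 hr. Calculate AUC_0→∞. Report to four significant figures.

Trapezoidal AUC_0→3.75:
  [0→1.5]: (0.00+48.21)/2 × 1.5 = 36.1575
  [1.5→1.75]: (48.21+46.78)/2 × 0.25 = 11.87375
  [1.75→3.75]: (46.78+26.26)/2 × 2 = 73.04
  Sum = 121.07125 µg/mL·hr
k_e = ln2 / t½ = 0.693147 / 1.83 = 0.3788 hr^-1
Extrapolated tail: C_last / k_e = 26.26 / 0.3788 = 69.324
AUC_0→∞ = 121.07125 + 69.324 = 190.39525 µg/mL·hr

AUC = 190.4 µg/mL·hr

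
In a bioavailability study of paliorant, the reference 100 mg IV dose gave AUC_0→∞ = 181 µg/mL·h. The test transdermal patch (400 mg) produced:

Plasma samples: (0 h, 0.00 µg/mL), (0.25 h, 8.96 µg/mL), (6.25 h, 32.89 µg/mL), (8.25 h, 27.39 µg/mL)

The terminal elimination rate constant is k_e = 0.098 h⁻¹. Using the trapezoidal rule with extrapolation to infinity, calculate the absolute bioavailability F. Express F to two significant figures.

Trapezoidal AUC_0→8.25 (transdermal patch):
  [0→0.25]: (0.00+8.96)/2 × 0.25 = 1.12
  [0.25→6.25]: (8.96+32.89)/2 × 6 = 125.55
  [6.25→8.25]: (32.89+27.39)/2 × 2 = 60.28
  Sum = 186.95 µg/mL·h
Tail: C_last/k_e = 27.39/0.098 = 279.490
AUC_0→∞ (transdermal patch) = 186.95 + 279.490 = 466.44 µg/mL·h
F = (AUC_ev/D_ev)/(AUC_iv/D_iv) = (466.44/400)/(181/100) = 1.1661/1.81 = 0.6443

F = 0.64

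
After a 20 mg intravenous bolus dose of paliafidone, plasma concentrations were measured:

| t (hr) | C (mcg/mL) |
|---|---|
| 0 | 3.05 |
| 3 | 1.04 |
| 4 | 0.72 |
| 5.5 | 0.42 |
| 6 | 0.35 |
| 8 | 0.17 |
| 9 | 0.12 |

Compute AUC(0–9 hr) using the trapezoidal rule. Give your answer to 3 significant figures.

Trapezoidal AUC_0→9:
  [0→3]: (3.05+1.04)/2 × 3 = 6.135
  [3→4]: (1.04+0.72)/2 × 1 = 0.88
  [4→5.5]: (0.72+0.42)/2 × 1.5 = 0.855
  [5.5→6]: (0.42+0.35)/2 × 0.5 = 0.1925
  [6→8]: (0.35+0.17)/2 × 2 = 0.52
  [8→9]: (0.17+0.12)/2 × 1 = 0.145
  Sum = 8.7275 mcg/mL·hr

AUC = 8.73 mcg/mL·hr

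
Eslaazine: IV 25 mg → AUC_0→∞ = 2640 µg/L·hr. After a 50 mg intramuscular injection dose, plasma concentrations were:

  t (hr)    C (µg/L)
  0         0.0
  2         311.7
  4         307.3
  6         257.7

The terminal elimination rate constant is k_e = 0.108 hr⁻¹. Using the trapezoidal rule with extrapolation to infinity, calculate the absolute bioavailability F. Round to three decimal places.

F = 0.735

Trapezoidal AUC_0→6 (intramuscular injection):
  [0→2]: (0.0+311.7)/2 × 2 = 311.7
  [2→4]: (311.7+307.3)/2 × 2 = 619.0
  [4→6]: (307.3+257.7)/2 × 2 = 565.0
  Sum = 1495.7 µg/L·hr
Tail: C_last/k_e = 257.7/0.108 = 2386.111
AUC_0→∞ (intramuscular injection) = 1495.7 + 2386.111 = 3881.811 µg/L·hr
F = (AUC_ev/D_ev)/(AUC_iv/D_iv) = (3881.811/50)/(2640/25) = 77.63622/105.6 = 0.7352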